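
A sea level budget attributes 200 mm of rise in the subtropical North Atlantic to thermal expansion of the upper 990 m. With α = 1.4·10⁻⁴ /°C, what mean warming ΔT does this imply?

ΔT = Δh/(αH) = 0.2 / (1.4×10⁻⁴ × 990) ≈ 1.443 °C

ΔT ≈ 1.44 °C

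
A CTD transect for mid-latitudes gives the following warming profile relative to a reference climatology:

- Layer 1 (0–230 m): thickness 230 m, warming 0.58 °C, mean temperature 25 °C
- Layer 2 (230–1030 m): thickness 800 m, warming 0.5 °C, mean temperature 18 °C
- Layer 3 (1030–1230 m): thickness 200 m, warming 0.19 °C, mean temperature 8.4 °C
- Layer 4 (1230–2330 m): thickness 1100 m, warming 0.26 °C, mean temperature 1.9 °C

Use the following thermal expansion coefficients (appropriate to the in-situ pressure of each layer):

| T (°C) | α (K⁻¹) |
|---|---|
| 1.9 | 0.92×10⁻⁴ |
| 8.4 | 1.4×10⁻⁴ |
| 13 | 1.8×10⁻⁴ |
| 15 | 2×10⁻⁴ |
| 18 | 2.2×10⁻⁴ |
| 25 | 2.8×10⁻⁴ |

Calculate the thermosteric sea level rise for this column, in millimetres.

Layer 1 at 25 °C → α = 2.8×10⁻⁴ K⁻¹
Layer 2 at 18 °C → α = 2.2×10⁻⁴ K⁻¹
Layer 3 at 8.4 °C → α = 1.4×10⁻⁴ K⁻¹
Layer 4 at 1.9 °C → α = 0.92×10⁻⁴ K⁻¹
230 × 0.58 × 2.8×10⁻⁴ = 0.037352 m
230–1030 m: 800 × 2.2×10⁻⁴ × 0.5 = 0.08800 m
Layer 3: 200 × 0.19 × 1.4×10⁻⁴ = 0.00532 m
1100 × 0.26 × 0.92×10⁻⁴ = 0.026312 m
Δh = 0.037352 + 0.08800 + 0.00532 + 0.026312 = 0.156984 m

about 157 mm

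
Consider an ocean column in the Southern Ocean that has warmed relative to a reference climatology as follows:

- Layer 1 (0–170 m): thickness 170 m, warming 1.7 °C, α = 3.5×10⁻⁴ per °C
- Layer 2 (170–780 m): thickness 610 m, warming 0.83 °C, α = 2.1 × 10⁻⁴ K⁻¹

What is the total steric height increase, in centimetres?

170 × 3.5×10⁻⁴ × 1.7 = 0.10115 m
170–780 m: 0.83 × 610 × 2.1×10⁻⁴ = 0.106323 m
Δh = 0.10115 + 0.106323 = 0.207473 m

20.7 cm of thermosteric rise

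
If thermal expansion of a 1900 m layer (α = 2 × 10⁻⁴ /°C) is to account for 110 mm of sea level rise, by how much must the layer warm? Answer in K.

about 0.29 K

ΔT = Δh/(αH) = 0.11 / (2×10⁻⁴ × 1900) ≈ 0.2895 K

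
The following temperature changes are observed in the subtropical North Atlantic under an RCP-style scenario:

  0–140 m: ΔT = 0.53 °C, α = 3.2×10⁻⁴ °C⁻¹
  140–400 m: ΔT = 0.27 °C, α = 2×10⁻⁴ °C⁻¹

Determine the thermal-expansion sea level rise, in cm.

about 3.8 cm

0–140 m: 140 × 3.2×10⁻⁴ × 0.53 = 0.023744 m
0.27 × 260 × 2×10⁻⁴ = 0.01404 m
Δh = 0.023744 + 0.01404 = 0.037784 m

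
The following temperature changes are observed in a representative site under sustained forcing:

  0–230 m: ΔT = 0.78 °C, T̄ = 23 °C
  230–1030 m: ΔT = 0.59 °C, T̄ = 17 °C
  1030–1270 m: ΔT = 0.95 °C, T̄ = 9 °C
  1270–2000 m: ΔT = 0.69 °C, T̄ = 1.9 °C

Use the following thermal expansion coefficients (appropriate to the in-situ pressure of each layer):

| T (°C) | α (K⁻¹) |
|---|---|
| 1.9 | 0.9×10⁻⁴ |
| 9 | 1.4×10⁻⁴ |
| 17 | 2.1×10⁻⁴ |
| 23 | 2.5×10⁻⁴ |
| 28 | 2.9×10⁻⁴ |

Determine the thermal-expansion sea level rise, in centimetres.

Δh ≈ 22 cm

Layer 1 at 23 °C → α = 2.5×10⁻⁴ K⁻¹
Layer 2 at 17 °C → α = 2.1×10⁻⁴ K⁻¹
Layer 3 at 9 °C → α = 1.4×10⁻⁴ K⁻¹
Layer 4 at 1.9 °C → α = 0.9×10⁻⁴ K⁻¹
2.5×10⁻⁴ × 230 × 0.78 = 0.04485 m
230–1030 m: 0.59 × 2.1×10⁻⁴ × 800 = 0.09912 m
Layer 3: 240 × 1.4×10⁻⁴ × 0.95 = 0.03192 m
Layer 4: 0.9×10⁻⁴ × 730 × 0.69 = 0.045333 m
Δh = 0.04485 + 0.09912 + 0.03192 + 0.045333 = 0.221223 m ≈ 22 cm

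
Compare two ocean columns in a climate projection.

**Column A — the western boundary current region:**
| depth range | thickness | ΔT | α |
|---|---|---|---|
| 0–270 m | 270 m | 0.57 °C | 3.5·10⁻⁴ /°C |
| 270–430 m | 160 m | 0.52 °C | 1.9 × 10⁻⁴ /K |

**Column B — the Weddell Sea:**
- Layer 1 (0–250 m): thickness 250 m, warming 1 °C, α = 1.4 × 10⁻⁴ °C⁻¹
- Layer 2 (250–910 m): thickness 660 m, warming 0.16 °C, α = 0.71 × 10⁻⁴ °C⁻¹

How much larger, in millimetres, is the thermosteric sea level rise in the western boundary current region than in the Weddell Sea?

A 0–270 m: 0.57 × 3.5×10⁻⁴ × 270 = 0.053865 m
A Layer 2: 0.52 × 160 × 1.9×10⁻⁴ = 0.015808 m
A total: 0.069673 m
B 250 × 1.4×10⁻⁴ × 1 = 0.03500 m
B 0.71×10⁻⁴ × 0.16 × 660 = 0.0074976 m
B total: 0.0424976 m
Difference: 0.069673 − 0.0424976 = 0.0271754 m

27 mm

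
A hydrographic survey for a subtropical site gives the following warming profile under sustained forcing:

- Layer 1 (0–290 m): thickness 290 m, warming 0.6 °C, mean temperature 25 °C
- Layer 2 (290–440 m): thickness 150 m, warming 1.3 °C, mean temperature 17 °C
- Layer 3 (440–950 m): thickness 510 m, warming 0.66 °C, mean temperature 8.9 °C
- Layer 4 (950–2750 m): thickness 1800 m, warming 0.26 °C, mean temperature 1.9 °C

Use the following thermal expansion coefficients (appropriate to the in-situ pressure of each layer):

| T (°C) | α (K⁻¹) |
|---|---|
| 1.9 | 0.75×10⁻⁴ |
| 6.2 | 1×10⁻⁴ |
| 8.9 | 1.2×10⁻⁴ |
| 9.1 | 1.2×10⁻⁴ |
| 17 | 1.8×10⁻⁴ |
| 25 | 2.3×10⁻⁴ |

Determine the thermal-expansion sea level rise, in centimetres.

Δh = 15.1 cm

Layer 1 at 25 °C → α = 2.3×10⁻⁴ K⁻¹
Layer 2 at 17 °C → α = 1.8×10⁻⁴ K⁻¹
Layer 3 at 8.9 °C → α = 1.2×10⁻⁴ K⁻¹
Layer 4 at 1.9 °C → α = 0.75×10⁻⁴ K⁻¹
Layer 1: 2.3×10⁻⁴ × 0.6 × 290 = 0.04002 m
1.3 × 150 × 1.8×10⁻⁴ = 0.03510 m
Layer 3: 0.66 × 1.2×10⁻⁴ × 510 = 0.040392 m
1800 × 0.75×10⁻⁴ × 0.26 = 0.03510 m
Δh = 0.04002 + 0.03510 + 0.040392 + 0.03510 = 0.150612 m ≈ 15.1 cm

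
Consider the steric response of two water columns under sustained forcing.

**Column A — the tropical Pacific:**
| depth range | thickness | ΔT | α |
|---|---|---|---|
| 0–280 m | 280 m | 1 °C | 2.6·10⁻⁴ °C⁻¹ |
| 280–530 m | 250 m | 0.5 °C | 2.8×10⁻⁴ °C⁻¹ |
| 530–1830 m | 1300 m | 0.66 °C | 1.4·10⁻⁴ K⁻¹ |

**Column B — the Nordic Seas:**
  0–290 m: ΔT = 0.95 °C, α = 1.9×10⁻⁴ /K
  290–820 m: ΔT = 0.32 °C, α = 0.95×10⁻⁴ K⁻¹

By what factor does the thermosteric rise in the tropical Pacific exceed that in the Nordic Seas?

≈ 3.3×

A 0–280 m: 280 × 2.6×10⁻⁴ × 1 = 0.07280 m
A Layer 2: 2.8×10⁻⁴ × 250 × 0.5 = 0.03500 m
A 1300 × 0.66 × 1.4×10⁻⁴ = 0.12012 m
A total: 0.22792 m
B 0–290 m: 1.9×10⁻⁴ × 290 × 0.95 = 0.052345 m
B 290–820 m: 530 × 0.32 × 0.95×10⁻⁴ = 0.016112 m
B total: 0.068457 m
Ratio: 0.22792 / 0.068457 ≈ 3.329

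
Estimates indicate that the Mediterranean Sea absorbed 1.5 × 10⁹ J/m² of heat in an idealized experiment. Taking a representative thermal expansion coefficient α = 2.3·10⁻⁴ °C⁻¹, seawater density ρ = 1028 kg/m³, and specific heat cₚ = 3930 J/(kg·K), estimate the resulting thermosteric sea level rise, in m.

Δh = αQ/(ρcₚ) = 2.3×10⁻⁴ × 1.5×10⁹ / (1028 × 3930) ≈ 0.085395 m

about 0.0854 m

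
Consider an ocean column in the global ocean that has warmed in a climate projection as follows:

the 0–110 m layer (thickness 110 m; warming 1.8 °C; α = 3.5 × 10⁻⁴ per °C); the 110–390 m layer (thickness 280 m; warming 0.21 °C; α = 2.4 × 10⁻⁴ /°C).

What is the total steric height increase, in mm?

0–110 m: 1.8 × 110 × 3.5×10⁻⁴ = 0.06930 m
0.21 × 280 × 2.4×10⁻⁴ = 0.014112 m
Δh = 0.06930 + 0.014112 = 0.083412 m

83 mm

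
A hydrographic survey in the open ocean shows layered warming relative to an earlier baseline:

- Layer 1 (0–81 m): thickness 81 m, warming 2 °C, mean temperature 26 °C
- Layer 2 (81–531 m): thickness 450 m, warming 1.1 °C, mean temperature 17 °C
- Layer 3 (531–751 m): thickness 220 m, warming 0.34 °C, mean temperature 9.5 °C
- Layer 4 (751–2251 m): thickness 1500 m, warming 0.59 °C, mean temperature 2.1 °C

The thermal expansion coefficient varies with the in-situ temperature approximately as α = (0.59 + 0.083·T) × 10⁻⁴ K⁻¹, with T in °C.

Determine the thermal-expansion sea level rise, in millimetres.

Layer 1: α = (0.59 + 0.083×26)×10⁻⁴ = 2.748×10⁻⁴ K⁻¹
Layer 2: α = (0.59 + 0.083×17)×10⁻⁴ = 2.001×10⁻⁴ K⁻¹
Layer 3: α = (0.59 + 0.083×9.5)×10⁻⁴ = 1.3785×10⁻⁴ K⁻¹
Layer 4: α = (0.59 + 0.083×2.1)×10⁻⁴ = 0.7643×10⁻⁴ K⁻¹
Layer 1: 2.748×10⁻⁴ × 2 × 81 = 0.0445176 m
81–531 m: 2.001×10⁻⁴ × 1.1 × 450 = 0.0990495 m
531–751 m: 1.3785×10⁻⁴ × 220 × 0.34 = 0.01031118 m
751–2251 m: 1500 × 0.7643×10⁻⁴ × 0.59 = 0.06764055 m
Δh = 0.0445176 + 0.0990495 + 0.01031118 + 0.06764055 = 0.22151883 m ≈ 220 mm

220 mm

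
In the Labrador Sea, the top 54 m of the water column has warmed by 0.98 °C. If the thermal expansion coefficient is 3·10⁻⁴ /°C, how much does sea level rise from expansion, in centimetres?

1.59 cm

Δh = αΔT·H = 3×10⁻⁴ × 0.98 × 54 = 0.015876 m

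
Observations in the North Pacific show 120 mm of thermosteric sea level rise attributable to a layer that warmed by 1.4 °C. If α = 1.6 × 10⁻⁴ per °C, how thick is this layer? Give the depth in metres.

H = Δh/(αΔT) = 0.12 / (1.6×10⁻⁴ × 1.4) ≈ 535.7 m

about 536 m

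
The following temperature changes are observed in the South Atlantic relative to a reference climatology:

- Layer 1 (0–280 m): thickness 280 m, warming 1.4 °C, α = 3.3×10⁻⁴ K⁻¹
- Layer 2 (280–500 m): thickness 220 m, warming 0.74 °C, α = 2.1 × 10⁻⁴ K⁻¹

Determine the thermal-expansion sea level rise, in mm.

164 mm of thermosteric rise

280 × 3.3×10⁻⁴ × 1.4 = 0.12936 m
0.74 × 220 × 2.1×10⁻⁴ = 0.034188 m
Δh = 0.12936 + 0.034188 = 0.163548 m ≈ 164 mm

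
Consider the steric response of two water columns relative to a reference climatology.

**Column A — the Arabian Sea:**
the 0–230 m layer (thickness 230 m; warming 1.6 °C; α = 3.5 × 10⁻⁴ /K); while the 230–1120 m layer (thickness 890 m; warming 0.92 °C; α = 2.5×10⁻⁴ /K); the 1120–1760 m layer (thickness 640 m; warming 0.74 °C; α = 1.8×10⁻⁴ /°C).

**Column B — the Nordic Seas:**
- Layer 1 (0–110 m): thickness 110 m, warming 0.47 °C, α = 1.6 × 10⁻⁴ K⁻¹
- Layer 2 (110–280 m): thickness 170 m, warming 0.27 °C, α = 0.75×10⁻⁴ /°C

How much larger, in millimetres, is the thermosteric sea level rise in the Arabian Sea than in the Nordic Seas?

A 230 × 3.5×10⁻⁴ × 1.6 = 0.12880 m
A Layer 2: 2.5×10⁻⁴ × 0.92 × 890 = 0.20470 m
A 1120–1760 m: 0.74 × 1.8×10⁻⁴ × 640 = 0.085248 m
A total: 0.418748 m
B 0–110 m: 0.47 × 1.6×10⁻⁴ × 110 = 0.008272 m
B Layer 2: 0.75×10⁻⁴ × 0.27 × 170 = 0.0034425 m
B total: 0.0117145 m
Difference: 0.418748 − 0.0117145 = 0.4070335 m

410 mm larger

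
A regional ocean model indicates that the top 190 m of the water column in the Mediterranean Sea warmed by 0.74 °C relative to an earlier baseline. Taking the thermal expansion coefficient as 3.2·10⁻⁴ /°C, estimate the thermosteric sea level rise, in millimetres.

Δh = αΔT·H = 3.2×10⁻⁴ × 0.74 × 190 = 0.044992 m

Δh = 45 mm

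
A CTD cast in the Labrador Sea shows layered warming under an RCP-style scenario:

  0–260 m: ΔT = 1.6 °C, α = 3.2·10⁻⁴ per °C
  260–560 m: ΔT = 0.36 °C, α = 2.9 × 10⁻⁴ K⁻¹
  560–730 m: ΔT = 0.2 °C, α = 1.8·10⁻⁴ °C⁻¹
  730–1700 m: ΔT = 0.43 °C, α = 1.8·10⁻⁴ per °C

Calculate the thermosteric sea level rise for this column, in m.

0.25 m

0–260 m: 260 × 3.2×10⁻⁴ × 1.6 = 0.13312 m
2.9×10⁻⁴ × 300 × 0.36 = 0.03132 m
170 × 0.2 × 1.8×10⁻⁴ = 0.00612 m
1.8×10⁻⁴ × 970 × 0.43 = 0.075078 m
Δh = 0.13312 + 0.03132 + 0.00612 + 0.075078 = 0.245638 m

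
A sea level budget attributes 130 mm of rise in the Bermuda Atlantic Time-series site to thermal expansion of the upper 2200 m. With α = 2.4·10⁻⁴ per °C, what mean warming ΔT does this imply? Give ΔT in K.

ΔT = Δh/(αH) = 0.13 / (2.4×10⁻⁴ × 2200) ≈ 0.2462 K

0.25 K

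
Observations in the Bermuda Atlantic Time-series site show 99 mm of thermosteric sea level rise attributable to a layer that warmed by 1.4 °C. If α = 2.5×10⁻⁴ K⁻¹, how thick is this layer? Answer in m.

283 m

H = Δh/(αΔT) = 0.099 / (2.5×10⁻⁴ × 1.4) ≈ 282.9 m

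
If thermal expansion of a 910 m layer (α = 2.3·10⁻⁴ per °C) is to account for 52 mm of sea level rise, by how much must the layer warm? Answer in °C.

ΔT = Δh/(αH) = 0.052 / (2.3×10⁻⁴ × 910) ≈ 0.2484 °C

ΔT ≈ 0.248 °C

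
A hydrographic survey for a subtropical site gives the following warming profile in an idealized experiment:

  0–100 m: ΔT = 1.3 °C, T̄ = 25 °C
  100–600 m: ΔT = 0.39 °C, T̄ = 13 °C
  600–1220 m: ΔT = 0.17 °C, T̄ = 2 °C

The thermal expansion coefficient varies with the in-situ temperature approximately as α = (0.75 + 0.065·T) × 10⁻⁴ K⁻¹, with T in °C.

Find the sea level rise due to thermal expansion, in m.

0.0713 m

Layer 1: α = (0.75 + 0.065×25)×10⁻⁴ = 2.375×10⁻⁴ K⁻¹
Layer 2: α = (0.75 + 0.065×13)×10⁻⁴ = 1.595×10⁻⁴ K⁻¹
Layer 3: α = (0.75 + 0.065×2)×10⁻⁴ = 0.88×10⁻⁴ K⁻¹
2.375×10⁻⁴ × 1.3 × 100 = 0.030875 m
100–600 m: 500 × 1.595×10⁻⁴ × 0.39 = 0.0311025 m
Layer 3: 0.88×10⁻⁴ × 0.17 × 620 = 0.0092752 m
Δh = 0.030875 + 0.0311025 + 0.0092752 = 0.0712527 m ≈ 0.0713 m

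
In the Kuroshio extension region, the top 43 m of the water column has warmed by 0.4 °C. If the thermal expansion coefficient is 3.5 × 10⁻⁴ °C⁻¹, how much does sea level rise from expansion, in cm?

Δh = αΔT·H = 3.5×10⁻⁴ × 0.4 × 43 = 0.00602 m

about 0.602 cm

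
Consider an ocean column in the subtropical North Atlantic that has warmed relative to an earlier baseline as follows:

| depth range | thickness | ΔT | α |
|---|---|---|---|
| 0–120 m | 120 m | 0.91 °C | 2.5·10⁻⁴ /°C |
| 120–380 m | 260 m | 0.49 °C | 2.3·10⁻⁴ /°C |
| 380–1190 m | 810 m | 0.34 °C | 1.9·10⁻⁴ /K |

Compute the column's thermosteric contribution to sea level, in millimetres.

0–120 m: 120 × 2.5×10⁻⁴ × 0.91 = 0.02730 m
120–380 m: 260 × 2.3×10⁻⁴ × 0.49 = 0.029302 m
380–1190 m: 810 × 0.34 × 1.9×10⁻⁴ = 0.052326 m
Δh = 0.02730 + 0.029302 + 0.052326 = 0.108928 m ≈ 109 mm

about 109 mm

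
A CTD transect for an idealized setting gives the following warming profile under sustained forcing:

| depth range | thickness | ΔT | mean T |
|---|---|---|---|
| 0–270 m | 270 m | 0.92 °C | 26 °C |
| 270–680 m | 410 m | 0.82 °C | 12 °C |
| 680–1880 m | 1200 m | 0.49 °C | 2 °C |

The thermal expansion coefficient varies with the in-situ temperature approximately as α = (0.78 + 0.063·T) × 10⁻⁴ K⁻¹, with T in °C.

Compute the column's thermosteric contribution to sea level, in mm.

Layer 1: α = (0.78 + 0.063×26)×10⁻⁴ = 2.418×10⁻⁴ K⁻¹
Layer 2: α = (0.78 + 0.063×12)×10⁻⁴ = 1.536×10⁻⁴ K⁻¹
Layer 3: α = (0.78 + 0.063×2)×10⁻⁴ = 0.906×10⁻⁴ K⁻¹
Layer 1: 2.418×10⁻⁴ × 0.92 × 270 = 0.06006312 m
Layer 2: 0.82 × 410 × 1.536×10⁻⁴ = 0.05164032 m
1200 × 0.49 × 0.906×10⁻⁴ = 0.0532728 m
Δh = 0.06006312 + 0.05164032 + 0.0532728 = 0.16497624 m

about 165 mm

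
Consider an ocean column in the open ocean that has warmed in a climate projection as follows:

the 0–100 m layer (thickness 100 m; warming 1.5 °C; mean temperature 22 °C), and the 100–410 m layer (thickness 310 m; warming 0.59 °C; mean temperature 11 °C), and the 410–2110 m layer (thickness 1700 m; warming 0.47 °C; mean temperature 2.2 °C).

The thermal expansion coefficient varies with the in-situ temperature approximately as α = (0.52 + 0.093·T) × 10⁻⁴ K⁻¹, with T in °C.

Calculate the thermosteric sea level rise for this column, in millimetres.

120 mm of thermosteric rise

Layer 1: α = (0.52 + 0.093×22)×10⁻⁴ = 2.566×10⁻⁴ K⁻¹
Layer 2: α = (0.52 + 0.093×11)×10⁻⁴ = 1.543×10⁻⁴ K⁻¹
Layer 3: α = (0.52 + 0.093×2.2)×10⁻⁴ = 0.7246×10⁻⁴ K⁻¹
Layer 1: 1.5 × 2.566×10⁻⁴ × 100 = 0.03849 m
0.59 × 310 × 1.543×10⁻⁴ = 0.02822147 m
0.7246×10⁻⁴ × 0.47 × 1700 = 0.05789554 m
Δh = 0.03849 + 0.02822147 + 0.05789554 = 0.12460701 m ≈ 120 mm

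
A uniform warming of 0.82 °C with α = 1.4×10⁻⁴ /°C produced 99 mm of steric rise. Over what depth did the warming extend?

about 862 m

H = Δh/(αΔT) = 0.099 / (1.4×10⁻⁴ × 0.82) ≈ 862.4 m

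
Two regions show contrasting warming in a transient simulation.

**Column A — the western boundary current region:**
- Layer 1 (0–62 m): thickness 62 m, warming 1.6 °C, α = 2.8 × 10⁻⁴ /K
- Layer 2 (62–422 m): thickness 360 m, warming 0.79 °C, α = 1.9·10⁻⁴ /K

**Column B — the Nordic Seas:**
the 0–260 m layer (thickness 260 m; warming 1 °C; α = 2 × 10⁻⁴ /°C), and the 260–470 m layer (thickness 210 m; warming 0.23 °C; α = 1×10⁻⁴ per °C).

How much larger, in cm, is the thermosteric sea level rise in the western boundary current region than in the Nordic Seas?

Δh_A − Δh_B ≈ 2.50 cm

A 0–62 m: 62 × 2.8×10⁻⁴ × 1.6 = 0.027776 m
A 62–422 m: 1.9×10⁻⁴ × 0.79 × 360 = 0.054036 m
A total: 0.081812 m
B 260 × 1 × 2×10⁻⁴ = 0.05200 m
B 1×10⁻⁴ × 0.23 × 210 = 0.00483 m
B total: 0.05683 m
Difference: 0.081812 − 0.05683 = 0.024982 m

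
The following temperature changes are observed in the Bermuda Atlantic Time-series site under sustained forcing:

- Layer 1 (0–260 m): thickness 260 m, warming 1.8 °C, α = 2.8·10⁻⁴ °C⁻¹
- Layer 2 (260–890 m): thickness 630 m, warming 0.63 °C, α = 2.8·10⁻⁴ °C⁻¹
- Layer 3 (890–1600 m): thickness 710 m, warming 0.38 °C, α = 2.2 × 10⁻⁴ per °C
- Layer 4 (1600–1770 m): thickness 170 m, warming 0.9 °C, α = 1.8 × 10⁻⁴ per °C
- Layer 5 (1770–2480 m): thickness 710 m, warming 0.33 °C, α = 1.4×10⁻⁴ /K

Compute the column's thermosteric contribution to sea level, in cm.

Δh = 36 cm

0–260 m: 1.8 × 260 × 2.8×10⁻⁴ = 0.13104 m
260–890 m: 630 × 0.63 × 2.8×10⁻⁴ = 0.111132 m
Layer 3: 2.2×10⁻⁴ × 710 × 0.38 = 0.059356 m
Layer 4: 1.8×10⁻⁴ × 170 × 0.9 = 0.02754 m
1770–2480 m: 710 × 0.33 × 1.4×10⁻⁴ = 0.032802 m
Δh = 0.13104 + 0.111132 + 0.059356 + 0.02754 + 0.032802 = 0.36187 m ≈ 36 cm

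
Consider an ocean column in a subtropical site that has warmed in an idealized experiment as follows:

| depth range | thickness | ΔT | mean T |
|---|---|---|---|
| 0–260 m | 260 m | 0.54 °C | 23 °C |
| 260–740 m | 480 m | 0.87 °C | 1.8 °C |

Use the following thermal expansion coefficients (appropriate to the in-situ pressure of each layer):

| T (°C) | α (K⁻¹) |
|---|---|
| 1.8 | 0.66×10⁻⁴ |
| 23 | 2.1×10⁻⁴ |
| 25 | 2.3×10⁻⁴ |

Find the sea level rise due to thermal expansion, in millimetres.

Δh = 57.0 mm

Layer 1 at 23 °C → α = 2.1×10⁻⁴ K⁻¹
Layer 2 at 1.8 °C → α = 0.66×10⁻⁴ K⁻¹
0–260 m: 260 × 2.1×10⁻⁴ × 0.54 = 0.029484 m
Layer 2: 0.87 × 0.66×10⁻⁴ × 480 = 0.0275616 m
Δh = 0.029484 + 0.0275616 = 0.0570456 m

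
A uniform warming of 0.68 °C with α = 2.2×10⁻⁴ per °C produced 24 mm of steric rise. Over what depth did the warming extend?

about 160 m

H = Δh/(αΔT) = 0.024 / (2.2×10⁻⁴ × 0.68) ≈ 160.4 m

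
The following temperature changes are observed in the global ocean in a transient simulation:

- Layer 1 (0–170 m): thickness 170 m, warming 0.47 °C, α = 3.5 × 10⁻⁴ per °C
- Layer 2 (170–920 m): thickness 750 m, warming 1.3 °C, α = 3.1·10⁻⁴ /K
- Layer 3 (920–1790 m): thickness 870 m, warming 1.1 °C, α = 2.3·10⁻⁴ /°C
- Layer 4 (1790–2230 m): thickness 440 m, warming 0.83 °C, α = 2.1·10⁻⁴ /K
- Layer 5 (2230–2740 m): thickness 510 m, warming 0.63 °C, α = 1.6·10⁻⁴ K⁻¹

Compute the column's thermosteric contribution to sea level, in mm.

about 678 mm

Layer 1: 0.47 × 3.5×10⁻⁴ × 170 = 0.027965 m
Layer 2: 3.1×10⁻⁴ × 750 × 1.3 = 0.30225 m
920–1790 m: 2.3×10⁻⁴ × 1.1 × 870 = 0.22011 m
0.83 × 440 × 2.1×10⁻⁴ = 0.076692 m
Layer 5: 0.63 × 1.6×10⁻⁴ × 510 = 0.051408 m
Δh = 0.027965 + 0.30225 + 0.22011 + 0.076692 + 0.051408 = 0.678425 m ≈ 678 mm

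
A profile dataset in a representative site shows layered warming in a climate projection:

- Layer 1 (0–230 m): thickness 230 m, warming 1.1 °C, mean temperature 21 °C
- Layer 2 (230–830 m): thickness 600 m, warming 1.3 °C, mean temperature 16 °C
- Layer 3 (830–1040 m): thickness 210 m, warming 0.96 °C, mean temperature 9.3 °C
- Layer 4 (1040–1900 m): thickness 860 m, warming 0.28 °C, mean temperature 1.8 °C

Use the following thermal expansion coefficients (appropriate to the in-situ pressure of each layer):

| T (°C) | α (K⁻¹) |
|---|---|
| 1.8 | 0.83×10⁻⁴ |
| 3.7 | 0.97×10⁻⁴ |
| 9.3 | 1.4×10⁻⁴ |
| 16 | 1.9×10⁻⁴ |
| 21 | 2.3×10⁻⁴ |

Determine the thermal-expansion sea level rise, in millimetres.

Layer 1 at 21 °C → α = 2.3×10⁻⁴ K⁻¹
Layer 2 at 16 °C → α = 1.9×10⁻⁴ K⁻¹
Layer 3 at 9.3 °C → α = 1.4×10⁻⁴ K⁻¹
Layer 4 at 1.8 °C → α = 0.83×10⁻⁴ K⁻¹
Layer 1: 230 × 1.1 × 2.3×10⁻⁴ = 0.05819 m
230–830 m: 600 × 1.3 × 1.9×10⁻⁴ = 0.14820 m
830–1040 m: 0.96 × 210 × 1.4×10⁻⁴ = 0.028224 m
860 × 0.28 × 0.83×10⁻⁴ = 0.0199864 m
Δh = 0.05819 + 0.14820 + 0.028224 + 0.0199864 = 0.2546004 m

about 255 mm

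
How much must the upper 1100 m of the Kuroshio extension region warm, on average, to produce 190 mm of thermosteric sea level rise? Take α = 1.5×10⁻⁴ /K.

1.15 °C

ΔT = Δh/(αH) = 0.19 / (1.5×10⁻⁴ × 1100) ≈ 1.152 °C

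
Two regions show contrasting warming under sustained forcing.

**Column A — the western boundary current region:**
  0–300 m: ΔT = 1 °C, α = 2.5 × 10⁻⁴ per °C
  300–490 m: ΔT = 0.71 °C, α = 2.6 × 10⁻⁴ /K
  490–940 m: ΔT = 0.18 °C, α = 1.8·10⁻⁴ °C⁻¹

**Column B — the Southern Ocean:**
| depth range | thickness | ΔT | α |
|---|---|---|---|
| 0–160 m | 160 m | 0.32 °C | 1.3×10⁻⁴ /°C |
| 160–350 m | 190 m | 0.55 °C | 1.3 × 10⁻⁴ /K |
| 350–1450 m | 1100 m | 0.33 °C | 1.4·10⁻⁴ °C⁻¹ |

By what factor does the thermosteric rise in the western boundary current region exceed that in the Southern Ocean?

a factor of 1.8

A 0–300 m: 2.5×10⁻⁴ × 300 × 1 = 0.07500 m
A Layer 2: 0.71 × 2.6×10⁻⁴ × 190 = 0.035074 m
A Layer 3: 1.8×10⁻⁴ × 0.18 × 450 = 0.01458 m
A total: 0.124654 m
B Layer 1: 0.32 × 160 × 1.3×10⁻⁴ = 0.006656 m
B 0.55 × 1.3×10⁻⁴ × 190 = 0.013585 m
B 350–1450 m: 1100 × 0.33 × 1.4×10⁻⁴ = 0.05082 m
B total: 0.071061 m
Ratio: 0.124654 / 0.071061 ≈ 1.754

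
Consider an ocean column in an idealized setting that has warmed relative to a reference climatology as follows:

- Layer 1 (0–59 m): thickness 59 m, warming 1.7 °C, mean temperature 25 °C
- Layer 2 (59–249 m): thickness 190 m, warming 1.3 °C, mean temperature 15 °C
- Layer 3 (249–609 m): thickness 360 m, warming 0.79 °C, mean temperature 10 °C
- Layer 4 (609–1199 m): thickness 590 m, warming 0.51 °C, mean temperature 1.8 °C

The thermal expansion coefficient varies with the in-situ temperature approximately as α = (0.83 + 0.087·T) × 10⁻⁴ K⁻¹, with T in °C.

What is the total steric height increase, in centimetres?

Layer 1: α = (0.83 + 0.087×25)×10⁻⁴ = 3.005×10⁻⁴ K⁻¹
Layer 2: α = (0.83 + 0.087×15)×10⁻⁴ = 2.135×10⁻⁴ K⁻¹
Layer 3: α = (0.83 + 0.087×10)×10⁻⁴ = 1.7×10⁻⁴ K⁻¹
Layer 4: α = (0.83 + 0.087×1.8)×10⁻⁴ = 0.9866×10⁻⁴ K⁻¹
Layer 1: 3.005×10⁻⁴ × 59 × 1.7 = 0.03014015 m
Layer 2: 1.3 × 2.135×10⁻⁴ × 190 = 0.0527345 m
249–609 m: 1.7×10⁻⁴ × 0.79 × 360 = 0.048348 m
609–1199 m: 590 × 0.51 × 0.9866×10⁻⁴ = 0.029686794 m
Δh = 0.03014015 + 0.0527345 + 0.048348 + 0.029686794 = 0.160909444 m ≈ 16.1 cm

16.1 cm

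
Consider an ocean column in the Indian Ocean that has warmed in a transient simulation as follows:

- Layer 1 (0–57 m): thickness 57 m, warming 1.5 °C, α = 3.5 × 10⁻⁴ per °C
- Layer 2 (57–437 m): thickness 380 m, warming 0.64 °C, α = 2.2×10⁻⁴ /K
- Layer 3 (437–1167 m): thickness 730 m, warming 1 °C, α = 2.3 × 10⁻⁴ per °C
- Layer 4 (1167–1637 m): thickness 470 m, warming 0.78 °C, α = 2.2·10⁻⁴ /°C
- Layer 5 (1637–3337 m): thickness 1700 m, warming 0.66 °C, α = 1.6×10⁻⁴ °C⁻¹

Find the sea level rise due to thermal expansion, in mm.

0–57 m: 57 × 3.5×10⁻⁴ × 1.5 = 0.029925 m
57–437 m: 380 × 0.64 × 2.2×10⁻⁴ = 0.053504 m
1 × 2.3×10⁻⁴ × 730 = 0.16790 m
1167–1637 m: 2.2×10⁻⁴ × 0.78 × 470 = 0.080652 m
Layer 5: 1.6×10⁻⁴ × 0.66 × 1700 = 0.17952 m
Δh = 0.029925 + 0.053504 + 0.16790 + 0.080652 + 0.17952 = 0.511501 m ≈ 510 mm

Δh ≈ 510 mm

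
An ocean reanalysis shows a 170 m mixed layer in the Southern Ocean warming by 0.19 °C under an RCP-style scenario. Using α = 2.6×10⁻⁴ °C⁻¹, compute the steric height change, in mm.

Δh = 8.40 mm

Δh = αΔT·H = 2.6×10⁻⁴ × 0.19 × 170 = 0.008398 m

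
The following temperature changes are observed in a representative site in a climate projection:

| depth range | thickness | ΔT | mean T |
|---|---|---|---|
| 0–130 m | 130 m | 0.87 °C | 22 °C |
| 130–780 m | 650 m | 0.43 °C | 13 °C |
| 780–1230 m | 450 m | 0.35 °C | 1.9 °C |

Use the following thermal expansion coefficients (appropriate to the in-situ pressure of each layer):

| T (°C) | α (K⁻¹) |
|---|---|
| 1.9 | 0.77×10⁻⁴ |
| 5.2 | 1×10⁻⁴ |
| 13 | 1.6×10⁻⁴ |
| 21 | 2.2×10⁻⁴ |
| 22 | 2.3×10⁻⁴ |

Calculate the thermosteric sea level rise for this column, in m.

0.0829 m of thermosteric rise

Layer 1 at 22 °C → α = 2.3×10⁻⁴ K⁻¹
Layer 2 at 13 °C → α = 1.6×10⁻⁴ K⁻¹
Layer 3 at 1.9 °C → α = 0.77×10⁻⁴ K⁻¹
0–130 m: 2.3×10⁻⁴ × 0.87 × 130 = 0.026013 m
1.6×10⁻⁴ × 650 × 0.43 = 0.04472 m
450 × 0.35 × 0.77×10⁻⁴ = 0.0121275 m
Δh = 0.026013 + 0.04472 + 0.0121275 = 0.0828605 m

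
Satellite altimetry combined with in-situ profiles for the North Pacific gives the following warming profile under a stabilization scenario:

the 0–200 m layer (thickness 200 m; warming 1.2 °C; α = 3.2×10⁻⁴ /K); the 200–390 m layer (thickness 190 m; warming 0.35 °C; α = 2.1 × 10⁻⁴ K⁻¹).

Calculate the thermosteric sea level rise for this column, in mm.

90.8 mm of thermosteric rise

0–200 m: 3.2×10⁻⁴ × 1.2 × 200 = 0.07680 m
Layer 2: 190 × 2.1×10⁻⁴ × 0.35 = 0.013965 m
Δh = 0.07680 + 0.013965 = 0.090765 m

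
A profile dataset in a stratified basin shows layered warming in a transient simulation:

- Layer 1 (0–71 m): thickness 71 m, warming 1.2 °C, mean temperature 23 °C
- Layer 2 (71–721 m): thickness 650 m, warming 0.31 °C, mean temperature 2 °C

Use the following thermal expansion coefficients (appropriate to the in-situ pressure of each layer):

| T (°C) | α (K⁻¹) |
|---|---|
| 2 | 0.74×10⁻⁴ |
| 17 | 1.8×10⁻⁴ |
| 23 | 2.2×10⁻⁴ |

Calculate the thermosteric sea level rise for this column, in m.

about 0.034 m

Layer 1 at 23 °C → α = 2.2×10⁻⁴ K⁻¹
Layer 2 at 2 °C → α = 0.74×10⁻⁴ K⁻¹
0–71 m: 1.2 × 71 × 2.2×10⁻⁴ = 0.018744 m
Layer 2: 0.31 × 650 × 0.74×10⁻⁴ = 0.014911 m
Δh = 0.018744 + 0.014911 = 0.033655 m ≈ 0.034 m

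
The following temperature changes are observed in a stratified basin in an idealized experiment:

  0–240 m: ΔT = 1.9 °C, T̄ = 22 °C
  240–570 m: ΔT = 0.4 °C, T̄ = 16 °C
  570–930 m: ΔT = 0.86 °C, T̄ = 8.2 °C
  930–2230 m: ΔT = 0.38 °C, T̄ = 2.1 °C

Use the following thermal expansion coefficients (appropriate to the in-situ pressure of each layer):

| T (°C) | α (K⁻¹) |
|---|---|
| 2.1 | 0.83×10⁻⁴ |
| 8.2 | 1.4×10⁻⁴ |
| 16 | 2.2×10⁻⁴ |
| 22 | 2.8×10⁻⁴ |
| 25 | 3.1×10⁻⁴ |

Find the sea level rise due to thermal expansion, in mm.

241 mm of thermosteric rise

Layer 1 at 22 °C → α = 2.8×10⁻⁴ K⁻¹
Layer 2 at 16 °C → α = 2.2×10⁻⁴ K⁻¹
Layer 3 at 8.2 °C → α = 1.4×10⁻⁴ K⁻¹
Layer 4 at 2.1 °C → α = 0.83×10⁻⁴ K⁻¹
0–240 m: 2.8×10⁻⁴ × 1.9 × 240 = 0.12768 m
2.2×10⁻⁴ × 330 × 0.4 = 0.02904 m
Layer 3: 1.4×10⁻⁴ × 360 × 0.86 = 0.043344 m
930–2230 m: 1300 × 0.38 × 0.83×10⁻⁴ = 0.041002 m
Δh = 0.12768 + 0.02904 + 0.043344 + 0.041002 = 0.241066 m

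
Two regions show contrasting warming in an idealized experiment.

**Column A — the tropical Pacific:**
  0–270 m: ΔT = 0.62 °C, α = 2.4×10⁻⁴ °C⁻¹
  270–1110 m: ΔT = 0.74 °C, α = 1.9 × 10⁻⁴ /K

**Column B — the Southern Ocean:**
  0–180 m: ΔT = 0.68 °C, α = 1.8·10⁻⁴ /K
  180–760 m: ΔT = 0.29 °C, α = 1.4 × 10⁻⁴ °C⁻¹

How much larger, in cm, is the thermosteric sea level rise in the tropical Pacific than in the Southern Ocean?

Δh_A − Δh_B ≈ 11.3 cm

A Layer 1: 2.4×10⁻⁴ × 270 × 0.62 = 0.040176 m
A Layer 2: 1.9×10⁻⁴ × 0.74 × 840 = 0.118104 m
A total: 0.15828 m
B 1.8×10⁻⁴ × 0.68 × 180 = 0.022032 m
B 0.29 × 1.4×10⁻⁴ × 580 = 0.023548 m
B total: 0.04558 m
Difference: 0.15828 − 0.04558 = 0.11270 m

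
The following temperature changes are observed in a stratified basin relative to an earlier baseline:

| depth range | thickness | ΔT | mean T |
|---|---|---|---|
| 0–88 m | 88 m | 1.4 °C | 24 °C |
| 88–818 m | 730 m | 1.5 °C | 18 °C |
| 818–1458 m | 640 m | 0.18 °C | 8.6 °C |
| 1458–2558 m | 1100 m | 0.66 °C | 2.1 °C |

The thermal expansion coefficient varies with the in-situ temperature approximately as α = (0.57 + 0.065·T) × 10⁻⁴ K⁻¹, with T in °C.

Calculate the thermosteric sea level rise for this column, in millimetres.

280 mm

Layer 1: α = (0.57 + 0.065×24)×10⁻⁴ = 2.13×10⁻⁴ K⁻¹
Layer 2: α = (0.57 + 0.065×18)×10⁻⁴ = 1.74×10⁻⁴ K⁻¹
Layer 3: α = (0.57 + 0.065×8.6)×10⁻⁴ = 1.129×10⁻⁴ K⁻¹
Layer 4: α = (0.57 + 0.065×2.1)×10⁻⁴ = 0.7065×10⁻⁴ K⁻¹
0–88 m: 2.13×10⁻⁴ × 1.4 × 88 = 0.0262416 m
Layer 2: 1.5 × 730 × 1.74×10⁻⁴ = 0.19053 m
818–1458 m: 1.129×10⁻⁴ × 0.18 × 640 = 0.01300608 m
0.66 × 0.7065×10⁻⁴ × 1100 = 0.0512919 m
Δh = 0.0262416 + 0.19053 + 0.01300608 + 0.0512919 = 0.28106958 m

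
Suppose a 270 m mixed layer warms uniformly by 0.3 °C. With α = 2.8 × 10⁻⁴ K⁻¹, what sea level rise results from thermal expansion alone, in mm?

23 mm

Δh = αΔT·H = 2.8×10⁻⁴ × 0.3 × 270 = 0.02268 m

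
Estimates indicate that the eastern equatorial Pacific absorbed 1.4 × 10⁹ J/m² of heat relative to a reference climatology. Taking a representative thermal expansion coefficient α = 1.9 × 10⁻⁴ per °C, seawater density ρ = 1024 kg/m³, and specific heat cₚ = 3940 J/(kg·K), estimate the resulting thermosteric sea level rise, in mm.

Δh = 65.9 mm

Δh = αQ/(ρcₚ) = 1.9×10⁻⁴ × 1.4×10⁹ / (1024 × 3940) ≈ 0.06593 m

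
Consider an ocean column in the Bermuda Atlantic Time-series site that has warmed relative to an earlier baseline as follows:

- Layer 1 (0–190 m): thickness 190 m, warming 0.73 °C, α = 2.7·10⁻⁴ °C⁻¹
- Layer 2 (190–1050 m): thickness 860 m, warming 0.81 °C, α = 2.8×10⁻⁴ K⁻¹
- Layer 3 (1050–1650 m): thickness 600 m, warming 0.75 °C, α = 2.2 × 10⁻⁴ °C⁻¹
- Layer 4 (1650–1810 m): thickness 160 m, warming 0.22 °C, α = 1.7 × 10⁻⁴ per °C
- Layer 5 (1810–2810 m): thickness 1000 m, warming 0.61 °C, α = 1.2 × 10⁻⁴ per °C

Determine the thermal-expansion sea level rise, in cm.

41.1 cm of thermosteric rise

Layer 1: 2.7×10⁻⁴ × 0.73 × 190 = 0.037449 m
190–1050 m: 0.81 × 2.8×10⁻⁴ × 860 = 0.195048 m
1050–1650 m: 600 × 0.75 × 2.2×10⁻⁴ = 0.09900 m
1.7×10⁻⁴ × 160 × 0.22 = 0.005984 m
0.61 × 1.2×10⁻⁴ × 1000 = 0.07320 m
Δh = 0.037449 + 0.195048 + 0.09900 + 0.005984 + 0.07320 = 0.410681 m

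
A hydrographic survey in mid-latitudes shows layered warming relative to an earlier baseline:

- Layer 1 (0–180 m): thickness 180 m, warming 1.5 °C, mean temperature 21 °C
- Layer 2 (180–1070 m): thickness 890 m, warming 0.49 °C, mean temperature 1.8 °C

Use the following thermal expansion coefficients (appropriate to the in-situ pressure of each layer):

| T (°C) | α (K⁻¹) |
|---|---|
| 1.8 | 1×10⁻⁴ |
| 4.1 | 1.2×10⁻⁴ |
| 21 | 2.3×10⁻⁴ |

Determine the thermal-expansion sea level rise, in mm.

Δh ≈ 110 mm

Layer 1 at 21 °C → α = 2.3×10⁻⁴ K⁻¹
Layer 2 at 1.8 °C → α = 1×10⁻⁴ K⁻¹
0–180 m: 2.3×10⁻⁴ × 180 × 1.5 = 0.06210 m
Layer 2: 0.49 × 890 × 1×10⁻⁴ = 0.04361 m
Δh = 0.06210 + 0.04361 = 0.10571 m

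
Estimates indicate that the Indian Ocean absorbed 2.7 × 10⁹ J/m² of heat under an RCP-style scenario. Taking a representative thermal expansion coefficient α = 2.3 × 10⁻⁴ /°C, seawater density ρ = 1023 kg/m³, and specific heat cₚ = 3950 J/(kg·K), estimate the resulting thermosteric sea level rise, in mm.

Δh = 154 mm

Δh = αQ/(ρcₚ) = 2.3×10⁻⁴ × 2.7×10⁹ / (1023 × 3950) ≈ 0.15368 m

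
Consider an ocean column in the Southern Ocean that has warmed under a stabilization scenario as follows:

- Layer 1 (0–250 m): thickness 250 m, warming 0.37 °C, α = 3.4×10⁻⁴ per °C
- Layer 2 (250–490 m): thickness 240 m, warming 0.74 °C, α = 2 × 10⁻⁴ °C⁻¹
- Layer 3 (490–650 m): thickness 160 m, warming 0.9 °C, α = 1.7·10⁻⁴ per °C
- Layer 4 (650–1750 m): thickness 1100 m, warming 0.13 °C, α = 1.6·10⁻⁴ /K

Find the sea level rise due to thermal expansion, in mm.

about 110 mm

0–250 m: 250 × 0.37 × 3.4×10⁻⁴ = 0.03145 m
Layer 2: 2×10⁻⁴ × 240 × 0.74 = 0.03552 m
Layer 3: 1.7×10⁻⁴ × 160 × 0.9 = 0.02448 m
1100 × 0.13 × 1.6×10⁻⁴ = 0.02288 m
Δh = 0.03145 + 0.03552 + 0.02448 + 0.02288 = 0.11433 m ≈ 110 mm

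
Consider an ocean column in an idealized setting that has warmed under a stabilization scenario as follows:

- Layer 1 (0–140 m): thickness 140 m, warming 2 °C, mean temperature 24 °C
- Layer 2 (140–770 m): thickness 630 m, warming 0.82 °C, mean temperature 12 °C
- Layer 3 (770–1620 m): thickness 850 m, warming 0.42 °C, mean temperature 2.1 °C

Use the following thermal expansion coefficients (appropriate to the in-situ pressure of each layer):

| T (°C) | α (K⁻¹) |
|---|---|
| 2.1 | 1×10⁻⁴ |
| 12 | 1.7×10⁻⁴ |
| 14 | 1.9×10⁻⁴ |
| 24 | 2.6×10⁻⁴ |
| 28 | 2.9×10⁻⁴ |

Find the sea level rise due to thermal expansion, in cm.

20 cm

Layer 1 at 24 °C → α = 2.6×10⁻⁴ K⁻¹
Layer 2 at 12 °C → α = 1.7×10⁻⁴ K⁻¹
Layer 3 at 2.1 °C → α = 1×10⁻⁴ K⁻¹
2 × 2.6×10⁻⁴ × 140 = 0.07280 m
Layer 2: 0.82 × 630 × 1.7×10⁻⁴ = 0.087822 m
770–1620 m: 1×10⁻⁴ × 850 × 0.42 = 0.03570 m
Δh = 0.07280 + 0.087822 + 0.03570 = 0.196322 m ≈ 20 cm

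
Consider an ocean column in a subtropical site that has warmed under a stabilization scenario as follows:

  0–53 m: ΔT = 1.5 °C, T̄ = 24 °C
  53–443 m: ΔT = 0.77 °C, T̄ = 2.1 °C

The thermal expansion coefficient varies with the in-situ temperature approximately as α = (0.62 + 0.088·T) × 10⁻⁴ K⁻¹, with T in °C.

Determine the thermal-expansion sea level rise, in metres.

Layer 1: α = (0.62 + 0.088×24)×10⁻⁴ = 2.732×10⁻⁴ K⁻¹
Layer 2: α = (0.62 + 0.088×2.1)×10⁻⁴ = 0.8048×10⁻⁴ K⁻¹
53 × 1.5 × 2.732×10⁻⁴ = 0.0217194 m
Layer 2: 0.8048×10⁻⁴ × 390 × 0.77 = 0.024168144 m
Δh = 0.0217194 + 0.024168144 = 0.045887544 m ≈ 0.046 m

0.046 m of thermosteric rise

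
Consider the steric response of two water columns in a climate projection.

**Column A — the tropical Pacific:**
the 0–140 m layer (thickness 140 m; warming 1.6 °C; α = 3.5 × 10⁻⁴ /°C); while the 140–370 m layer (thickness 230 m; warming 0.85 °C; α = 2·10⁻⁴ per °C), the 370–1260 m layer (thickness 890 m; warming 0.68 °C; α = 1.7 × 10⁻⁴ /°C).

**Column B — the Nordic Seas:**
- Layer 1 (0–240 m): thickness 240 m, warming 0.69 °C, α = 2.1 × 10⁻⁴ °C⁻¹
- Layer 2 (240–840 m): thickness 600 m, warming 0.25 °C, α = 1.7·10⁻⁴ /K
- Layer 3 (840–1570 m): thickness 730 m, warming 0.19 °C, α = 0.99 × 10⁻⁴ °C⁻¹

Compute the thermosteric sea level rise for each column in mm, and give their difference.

A: 220 mm; B: 74.0 mm; difference 146 mm

A 140 × 1.6 × 3.5×10⁻⁴ = 0.07840 m
A 230 × 2×10⁻⁴ × 0.85 = 0.03910 m
A 1.7×10⁻⁴ × 0.68 × 890 = 0.102884 m
A total: 0.220384 m
B Layer 1: 2.1×10⁻⁴ × 0.69 × 240 = 0.034776 m
B 240–840 m: 1.7×10⁻⁴ × 600 × 0.25 = 0.02550 m
B 0.19 × 0.99×10⁻⁴ × 730 = 0.0137313 m
B total: 0.0740073 m
Difference: 0.220384 − 0.0740073 = 0.1463767 m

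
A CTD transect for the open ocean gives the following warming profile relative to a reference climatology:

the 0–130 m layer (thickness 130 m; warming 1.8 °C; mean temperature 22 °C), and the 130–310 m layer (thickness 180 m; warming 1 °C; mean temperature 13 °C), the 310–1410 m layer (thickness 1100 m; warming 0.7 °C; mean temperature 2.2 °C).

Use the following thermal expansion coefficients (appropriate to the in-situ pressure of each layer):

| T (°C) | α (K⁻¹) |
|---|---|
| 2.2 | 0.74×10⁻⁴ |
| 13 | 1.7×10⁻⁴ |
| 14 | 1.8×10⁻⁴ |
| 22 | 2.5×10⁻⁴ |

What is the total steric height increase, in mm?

about 146 mm

Layer 1 at 22 °C → α = 2.5×10⁻⁴ K⁻¹
Layer 2 at 13 °C → α = 1.7×10⁻⁴ K⁻¹
Layer 3 at 2.2 °C → α = 0.74×10⁻⁴ K⁻¹
0–130 m: 2.5×10⁻⁴ × 1.8 × 130 = 0.05850 m
Layer 2: 1.7×10⁻⁴ × 180 × 1 = 0.03060 m
310–1410 m: 0.7 × 0.74×10⁻⁴ × 1100 = 0.05698 m
Δh = 0.05850 + 0.03060 + 0.05698 = 0.14608 m ≈ 146 mm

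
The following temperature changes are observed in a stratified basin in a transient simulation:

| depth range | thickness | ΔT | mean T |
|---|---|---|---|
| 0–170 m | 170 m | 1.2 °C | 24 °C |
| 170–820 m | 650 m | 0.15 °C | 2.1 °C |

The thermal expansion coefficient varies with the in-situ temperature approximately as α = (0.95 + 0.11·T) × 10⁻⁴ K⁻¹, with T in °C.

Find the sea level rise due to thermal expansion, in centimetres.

Δh = 8.48 cm

Layer 1: α = (0.95 + 0.11×24)×10⁻⁴ = 3.59×10⁻⁴ K⁻¹
Layer 2: α = (0.95 + 0.11×2.1)×10⁻⁴ = 1.181×10⁻⁴ K⁻¹
1.2 × 170 × 3.59×10⁻⁴ = 0.073236 m
Layer 2: 650 × 0.15 × 1.181×10⁻⁴ = 0.01151475 m
Δh = 0.073236 + 0.01151475 = 0.08475075 m ≈ 8.48 cm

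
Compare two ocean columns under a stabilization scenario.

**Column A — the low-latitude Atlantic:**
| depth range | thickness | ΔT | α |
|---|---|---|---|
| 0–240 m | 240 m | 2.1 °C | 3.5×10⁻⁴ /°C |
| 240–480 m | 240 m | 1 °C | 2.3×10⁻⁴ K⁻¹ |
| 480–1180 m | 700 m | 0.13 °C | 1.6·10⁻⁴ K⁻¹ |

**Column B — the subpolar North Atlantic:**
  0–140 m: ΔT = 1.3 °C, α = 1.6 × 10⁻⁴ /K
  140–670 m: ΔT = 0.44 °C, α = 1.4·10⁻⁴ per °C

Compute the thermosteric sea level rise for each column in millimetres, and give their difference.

A 0–240 m: 240 × 2.1 × 3.5×10⁻⁴ = 0.17640 m
A Layer 2: 2.3×10⁻⁴ × 1 × 240 = 0.05520 m
A 700 × 1.6×10⁻⁴ × 0.13 = 0.01456 m
A total: 0.24616 m
B 1.6×10⁻⁴ × 1.3 × 140 = 0.02912 m
B 140–670 m: 530 × 1.4×10⁻⁴ × 0.44 = 0.032648 m
B total: 0.061768 m
Difference: 0.24616 − 0.061768 = 0.184392 m

A: 246 mm; B: 61.8 mm; difference 184 mm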